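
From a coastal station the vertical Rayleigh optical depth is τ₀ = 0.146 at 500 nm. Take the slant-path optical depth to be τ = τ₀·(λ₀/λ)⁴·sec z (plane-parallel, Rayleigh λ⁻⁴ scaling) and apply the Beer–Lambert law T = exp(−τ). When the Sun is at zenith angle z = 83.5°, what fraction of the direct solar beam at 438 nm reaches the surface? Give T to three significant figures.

0.112

sec 83.5° = 8.8337.
τ = 0.146 × (500/438)⁴ × 8.8337 = 0.146 × 1.6982 × 8.8337 = 2.1902.
T = exp(−2.1902) = 0.1119.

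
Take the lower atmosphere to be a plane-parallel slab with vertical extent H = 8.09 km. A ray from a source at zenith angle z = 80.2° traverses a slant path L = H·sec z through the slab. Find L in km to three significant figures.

47.5 km

sec z = 1/cos 80.2° = 5.8751.
L = 8.09 × 5.8751 = 47.530 km.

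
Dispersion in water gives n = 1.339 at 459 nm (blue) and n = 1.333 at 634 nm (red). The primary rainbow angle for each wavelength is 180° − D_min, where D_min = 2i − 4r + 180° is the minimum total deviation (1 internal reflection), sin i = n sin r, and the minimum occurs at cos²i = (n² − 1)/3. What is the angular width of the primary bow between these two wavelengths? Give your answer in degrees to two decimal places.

At 459 nm (n = 1.339): cos²i = 0.26431 → i = 59.062°, r = 39.834°, D_min = 138.786°, rainbow angle = 41.214°.
At 634 nm (n = 1.333): cos²i = 0.25896 → i = 59.410°, r = 40.225°, D_min = 137.922°, rainbow angle = 42.078°.
Angular width = |41.214° − 42.078°| = 0.865°.

0.86°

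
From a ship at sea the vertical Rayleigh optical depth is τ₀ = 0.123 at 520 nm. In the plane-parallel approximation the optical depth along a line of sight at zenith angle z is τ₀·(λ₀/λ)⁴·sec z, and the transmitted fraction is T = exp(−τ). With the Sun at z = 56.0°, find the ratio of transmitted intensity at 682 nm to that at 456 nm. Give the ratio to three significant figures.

Airmass: sec 56.0° = 1.7883.
τ(682 nm) = 0.123 × (520/682)⁴ × 1.7883 = 0.123 × 0.3380 × 1.7883 = 0.0743.
τ(456 nm) = 0.123 × (520/456)⁴ × 1.7883 = 0.123 × 1.6910 × 1.7883 = 0.3720.
T(682)/T(456) = exp(τ_B − τ_A) = exp(0.2976) = 1.3467.

1.35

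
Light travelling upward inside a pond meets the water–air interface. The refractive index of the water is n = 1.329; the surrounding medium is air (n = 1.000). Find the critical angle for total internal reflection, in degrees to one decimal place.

48.8°

sin θ_c = n_air / n = 1.000 / 1.329 = 0.7524.
θ_c = arcsin(0.7524) = 48.80°.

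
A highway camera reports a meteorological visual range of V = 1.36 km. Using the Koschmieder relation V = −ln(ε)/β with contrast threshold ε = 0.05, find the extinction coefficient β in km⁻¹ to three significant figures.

β = −ln(0.05) / V = 2.996 / 1.36 = 2.2027 km⁻¹.

2.20 km⁻¹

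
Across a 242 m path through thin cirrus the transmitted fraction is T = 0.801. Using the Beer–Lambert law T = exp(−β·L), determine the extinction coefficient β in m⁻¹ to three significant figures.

0.000917 m⁻¹

Beer–Lambert: T = exp(−βL) ⇒ β = −ln(T)/L = −ln(0.801)/242 = 0.2219/242 = 0.0009169 m⁻¹.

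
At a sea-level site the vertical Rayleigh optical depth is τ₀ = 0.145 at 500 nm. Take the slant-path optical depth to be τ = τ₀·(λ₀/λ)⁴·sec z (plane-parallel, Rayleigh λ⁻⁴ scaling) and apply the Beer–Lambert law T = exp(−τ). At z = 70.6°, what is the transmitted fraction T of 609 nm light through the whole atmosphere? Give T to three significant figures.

0.820

sec 70.6° = 3.0106.
τ = 0.145 × (500/609)⁴ × 3.0106 = 0.145 × 0.4544 × 3.0106 = 0.1983.
T = exp(−0.1983) = 0.8201.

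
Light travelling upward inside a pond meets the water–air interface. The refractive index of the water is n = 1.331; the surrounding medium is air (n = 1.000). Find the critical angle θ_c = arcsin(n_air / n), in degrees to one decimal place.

48.7°

sin θ_c = n_air / n = 1.000 / 1.331 = 0.7513.
θ_c = arcsin(0.7513) = 48.70°.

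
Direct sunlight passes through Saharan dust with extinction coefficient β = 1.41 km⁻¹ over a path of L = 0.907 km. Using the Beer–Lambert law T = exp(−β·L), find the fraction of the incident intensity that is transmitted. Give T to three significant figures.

τ = β·L = 1.41 × 0.907 = 1.2789.
T = exp(−1.2789) = 0.2784.

0.278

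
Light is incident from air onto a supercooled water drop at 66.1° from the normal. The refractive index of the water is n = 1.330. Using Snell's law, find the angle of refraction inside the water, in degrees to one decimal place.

43.4°

Snell: sin θ_r = sin θ_i / n = sin 66.1° / 1.330 = 0.9143 / 1.330 = 0.6874.
θ_r = arcsin(0.6874) = 43.43°.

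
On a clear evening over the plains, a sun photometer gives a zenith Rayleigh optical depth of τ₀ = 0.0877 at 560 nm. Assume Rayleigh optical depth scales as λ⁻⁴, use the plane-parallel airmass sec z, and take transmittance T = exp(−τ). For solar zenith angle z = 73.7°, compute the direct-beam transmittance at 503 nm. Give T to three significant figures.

0.619

sec 73.7° = 3.5629.
τ = 0.0877 × (560/503)⁴ × 3.5629 = 0.0877 × 1.5363 × 3.5629 = 0.4801.
T = exp(−0.4801) = 0.6188.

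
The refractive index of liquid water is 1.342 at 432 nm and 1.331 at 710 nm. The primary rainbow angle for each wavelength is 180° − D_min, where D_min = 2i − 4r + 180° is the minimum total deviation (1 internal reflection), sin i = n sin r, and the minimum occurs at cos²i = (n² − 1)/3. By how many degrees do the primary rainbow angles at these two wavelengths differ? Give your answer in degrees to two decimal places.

At 432 nm (n = 1.342): cos²i = 0.26699 → i = 58.888°, r = 39.641°, D_min = 139.213°, rainbow angle = 40.787°.
At 710 nm (n = 1.331): cos²i = 0.25719 → i = 59.527°, r = 40.356°, D_min = 137.630°, rainbow angle = 42.370°.
Angular width = |40.787° − 42.370°| = 1.583°.

1.58°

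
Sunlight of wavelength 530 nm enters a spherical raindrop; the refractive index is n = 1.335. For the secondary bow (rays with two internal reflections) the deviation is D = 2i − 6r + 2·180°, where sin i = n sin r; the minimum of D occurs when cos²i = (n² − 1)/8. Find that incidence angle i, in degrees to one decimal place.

cos²i = (1.335² − 1)/8 = (1.78222 − 1)/8 = 0.09778.
cos i = 0.31269, so i = 71.778°.

71.8°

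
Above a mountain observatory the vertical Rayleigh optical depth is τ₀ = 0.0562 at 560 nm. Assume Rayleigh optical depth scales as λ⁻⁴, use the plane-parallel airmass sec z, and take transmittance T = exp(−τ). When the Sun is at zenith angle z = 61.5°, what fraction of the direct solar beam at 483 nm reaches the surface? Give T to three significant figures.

sec 61.5° = 2.0957.
τ = 0.0562 × (560/483)⁴ × 2.0957 = 0.0562 × 1.8070 × 2.0957 = 0.2128.
T = exp(−0.2128) = 0.8083.

0.808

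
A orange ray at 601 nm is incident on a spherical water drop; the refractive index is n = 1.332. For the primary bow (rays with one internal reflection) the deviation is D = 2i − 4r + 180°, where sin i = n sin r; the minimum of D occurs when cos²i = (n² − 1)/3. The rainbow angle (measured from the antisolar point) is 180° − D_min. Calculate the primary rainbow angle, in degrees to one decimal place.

42.2°

cos²i = (1.77422 − 1)/3 = 0.25807; i = arccos(0.50801) = 59.469°.
sin r = sin 59.469°/1.332 = 0.64666; r = 40.290°.
D_min = 2·59.469° − 4·40.290° + 180° = 137.776°.
Rainbow angle = 180° − D_min = 42.224°.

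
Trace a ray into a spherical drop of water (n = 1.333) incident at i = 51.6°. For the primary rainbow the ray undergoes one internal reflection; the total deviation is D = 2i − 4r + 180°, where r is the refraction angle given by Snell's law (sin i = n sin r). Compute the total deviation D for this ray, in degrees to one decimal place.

sin r = sin 51.6° / 1.333 = 0.7837/1.333 = 0.5879; r = 36.01°.
D = 2·51.6° − 4·36.01° + 180° = 103.20° − 144.04° + 180° = 139.16°.

139.2°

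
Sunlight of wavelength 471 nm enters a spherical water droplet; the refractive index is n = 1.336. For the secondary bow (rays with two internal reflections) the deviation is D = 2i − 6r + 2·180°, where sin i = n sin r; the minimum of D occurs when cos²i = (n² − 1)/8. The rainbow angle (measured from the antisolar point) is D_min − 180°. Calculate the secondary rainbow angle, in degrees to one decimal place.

cos²i = (1.78490 − 1)/8 = 0.09811; i = arccos(0.31323) = 71.746°.
sin r = sin 71.746°/1.336 = 0.71084; r = 45.303°.
D_min = 2·71.746° − 6·45.303° + 360° = 231.674°.
Rainbow angle = D_min − 180° = 51.674°.

51.7°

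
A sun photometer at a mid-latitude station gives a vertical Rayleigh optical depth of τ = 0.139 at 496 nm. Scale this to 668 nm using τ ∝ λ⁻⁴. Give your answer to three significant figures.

0.0423

τ(668 nm) = τ(496 nm) × (496/668)⁴ = 0.139 × (0.7425)⁴ = 0.139 × 0.3040 = 0.0423.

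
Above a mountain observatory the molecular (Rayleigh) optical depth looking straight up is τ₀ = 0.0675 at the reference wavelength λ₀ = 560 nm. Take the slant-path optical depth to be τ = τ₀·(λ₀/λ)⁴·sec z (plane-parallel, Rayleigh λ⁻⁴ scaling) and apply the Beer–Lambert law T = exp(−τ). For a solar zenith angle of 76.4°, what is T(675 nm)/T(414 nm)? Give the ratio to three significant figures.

Airmass: sec 76.4° = 4.2527.
τ(675 nm) = 0.0675 × (560/675)⁴ × 4.2527 = 0.0675 × 0.4737 × 4.2527 = 0.1360.
τ(414 nm) = 0.0675 × (560/414)⁴ × 4.2527 = 0.0675 × 3.3477 × 4.2527 = 0.9610.
T(675)/T(414) = exp(τ_B − τ_A) = exp(0.8250) = 2.2819.

2.28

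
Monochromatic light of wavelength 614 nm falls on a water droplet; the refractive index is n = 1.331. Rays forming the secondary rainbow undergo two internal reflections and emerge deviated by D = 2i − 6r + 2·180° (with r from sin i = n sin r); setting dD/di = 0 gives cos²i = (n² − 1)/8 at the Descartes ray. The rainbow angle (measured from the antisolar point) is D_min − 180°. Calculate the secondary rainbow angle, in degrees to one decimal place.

50.4°

cos²i = (1.77156 − 1)/8 = 0.09645; i = arccos(0.31056) = 71.907°.
sin r = sin 71.907°/1.331 = 0.71417; r = 45.575°.
D_min = 2·71.907° − 6·45.575° + 360° = 230.365°.
Rainbow angle = D_min − 180° = 50.365°.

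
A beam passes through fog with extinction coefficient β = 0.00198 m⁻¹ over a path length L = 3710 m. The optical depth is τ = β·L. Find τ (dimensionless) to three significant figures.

τ = β·L = 0.00198 × 3710 = 7.3458.

7.35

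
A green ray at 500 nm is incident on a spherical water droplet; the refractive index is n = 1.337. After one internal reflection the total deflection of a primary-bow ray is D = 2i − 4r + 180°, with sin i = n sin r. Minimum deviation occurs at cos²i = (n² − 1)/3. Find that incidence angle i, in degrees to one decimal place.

cos²i = (1.337² − 1)/3 = (1.78757 − 1)/3 = 0.26252.
cos i = 0.51237, so i = 59.178°.

59.2°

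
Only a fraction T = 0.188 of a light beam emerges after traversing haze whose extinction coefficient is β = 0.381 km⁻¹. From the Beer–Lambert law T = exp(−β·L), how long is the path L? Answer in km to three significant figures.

4.39 km

Beer–Lambert: T = exp(−βL) ⇒ L = −ln(T)/β = −ln(0.188)/0.381 = 1.6713/0.381 = 4.387 km.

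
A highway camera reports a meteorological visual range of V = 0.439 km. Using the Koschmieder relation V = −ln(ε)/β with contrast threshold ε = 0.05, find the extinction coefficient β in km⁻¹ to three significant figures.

6.82 km⁻¹

β = −ln(0.05) / V = 2.996 / 0.439 = 6.8240 km⁻¹.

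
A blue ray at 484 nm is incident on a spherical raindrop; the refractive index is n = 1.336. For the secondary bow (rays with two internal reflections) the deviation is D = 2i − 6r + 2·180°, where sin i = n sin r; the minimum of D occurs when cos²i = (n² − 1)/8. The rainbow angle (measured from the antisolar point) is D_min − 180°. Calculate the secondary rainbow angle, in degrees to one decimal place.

51.7°

cos²i = (1.78490 − 1)/8 = 0.09811; i = arccos(0.31323) = 71.746°.
sin r = sin 71.746°/1.336 = 0.71084; r = 45.303°.
D_min = 2·71.746° − 6·45.303° + 360° = 231.674°.
Rainbow angle = D_min − 180° = 51.674°.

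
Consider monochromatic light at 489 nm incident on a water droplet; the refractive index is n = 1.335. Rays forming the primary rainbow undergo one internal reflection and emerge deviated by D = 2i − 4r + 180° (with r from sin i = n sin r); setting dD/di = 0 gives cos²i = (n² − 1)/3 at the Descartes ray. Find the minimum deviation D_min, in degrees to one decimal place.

cos²i = (1.78222 − 1)/3 = 0.26074; i = arccos(0.51063) = 59.294°.
sin r = sin 59.294°/1.335 = 0.64405; r = 40.094°.
D_min = 2·59.294° − 4·40.094° + 180° = 138.212°.

138.2°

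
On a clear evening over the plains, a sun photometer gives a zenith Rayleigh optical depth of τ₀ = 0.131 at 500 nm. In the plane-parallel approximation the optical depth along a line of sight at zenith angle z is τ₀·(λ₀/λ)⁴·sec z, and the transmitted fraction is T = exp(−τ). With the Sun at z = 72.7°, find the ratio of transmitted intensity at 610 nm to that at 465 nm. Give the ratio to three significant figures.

Airmass: sec 72.7° = 3.3628.
τ(610 nm) = 0.131 × (500/610)⁴ × 3.3628 = 0.131 × 0.4514 × 3.3628 = 0.1989.
τ(465 nm) = 0.131 × (500/465)⁴ × 3.3628 = 0.131 × 1.3368 × 3.3628 = 0.5889.
T(610)/T(465) = exp(τ_B − τ_A) = exp(0.3900) = 1.4770.

1.48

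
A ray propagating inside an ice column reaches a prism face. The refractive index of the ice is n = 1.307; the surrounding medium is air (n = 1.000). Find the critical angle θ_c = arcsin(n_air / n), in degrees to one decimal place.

sin θ_c = n_air / n = 1.000 / 1.307 = 0.7651.
θ_c = arcsin(0.7651) = 49.92°.

49.9°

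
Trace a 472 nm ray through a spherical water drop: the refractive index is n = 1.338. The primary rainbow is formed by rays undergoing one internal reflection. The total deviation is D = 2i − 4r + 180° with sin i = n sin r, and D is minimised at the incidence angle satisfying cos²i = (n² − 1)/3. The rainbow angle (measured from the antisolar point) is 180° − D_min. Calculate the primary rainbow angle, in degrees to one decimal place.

41.4°

cos²i = (1.79024 − 1)/3 = 0.26341; i = arccos(0.51324) = 59.120°.
sin r = sin 59.120°/1.338 = 0.64144; r = 39.899°.
D_min = 2·59.120° − 4·39.899° + 180° = 138.643°.
Rainbow angle = 180° − D_min = 41.357°.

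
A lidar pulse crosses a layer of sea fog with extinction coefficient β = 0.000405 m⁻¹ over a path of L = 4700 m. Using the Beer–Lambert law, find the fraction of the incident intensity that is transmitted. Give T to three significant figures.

0.149

τ = β·L = 0.000405 × 4700 = 1.9035.
T = exp(−1.9035) = 0.1490.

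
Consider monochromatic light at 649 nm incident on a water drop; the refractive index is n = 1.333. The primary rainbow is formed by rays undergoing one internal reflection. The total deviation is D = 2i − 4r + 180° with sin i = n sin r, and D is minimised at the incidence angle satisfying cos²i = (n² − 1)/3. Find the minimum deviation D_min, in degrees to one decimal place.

137.9°

cos²i = (1.77689 − 1)/3 = 0.25896; i = arccos(0.50888) = 59.410°.
sin r = sin 59.410°/1.333 = 0.64579; r = 40.225°.
D_min = 2·59.410° − 4·40.225° + 180° = 137.922°.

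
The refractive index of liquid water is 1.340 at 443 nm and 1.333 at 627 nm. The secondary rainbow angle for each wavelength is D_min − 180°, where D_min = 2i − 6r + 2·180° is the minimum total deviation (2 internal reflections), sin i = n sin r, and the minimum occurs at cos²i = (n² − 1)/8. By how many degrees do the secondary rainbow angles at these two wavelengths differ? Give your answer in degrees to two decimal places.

1.82°

At 443 nm (n = 1.340): cos²i = 0.09945 → i = 71.618°, r = 45.088°, D_min = 232.709°, rainbow angle = 52.709°.
At 627 nm (n = 1.333): cos²i = 0.09711 → i = 71.843°, r = 45.466°, D_min = 230.891°, rainbow angle = 50.891°.
Angular width = |52.709° − 50.891°| = 1.818°.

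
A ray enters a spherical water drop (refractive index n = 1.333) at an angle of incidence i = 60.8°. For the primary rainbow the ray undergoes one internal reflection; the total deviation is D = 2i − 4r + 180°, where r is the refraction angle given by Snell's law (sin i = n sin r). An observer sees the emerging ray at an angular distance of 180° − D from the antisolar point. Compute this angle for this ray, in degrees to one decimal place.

42.0°

sin r = sin 60.8° / 1.333 = 0.8729/1.333 = 0.6549; r = 40.91°.
D = 2·60.8° − 4·40.91° + 180° = 121.60° − 163.63° + 180° = 137.97°.
Angle from antisolar point = 180° − D = 42.03°.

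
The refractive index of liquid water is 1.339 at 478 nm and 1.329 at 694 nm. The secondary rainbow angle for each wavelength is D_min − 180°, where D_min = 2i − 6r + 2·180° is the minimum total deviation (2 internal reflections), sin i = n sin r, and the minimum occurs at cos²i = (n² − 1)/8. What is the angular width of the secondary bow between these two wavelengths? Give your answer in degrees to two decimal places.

At 478 nm (n = 1.339): cos²i = 0.09912 → i = 71.650°, r = 45.141°, D_min = 232.451°, rainbow angle = 52.451°.
At 694 nm (n = 1.329): cos²i = 0.09578 → i = 71.972°, r = 45.685°, D_min = 229.837°, rainbow angle = 49.837°.
Angular width = |52.451° − 49.837°| = 2.614°.

2.61°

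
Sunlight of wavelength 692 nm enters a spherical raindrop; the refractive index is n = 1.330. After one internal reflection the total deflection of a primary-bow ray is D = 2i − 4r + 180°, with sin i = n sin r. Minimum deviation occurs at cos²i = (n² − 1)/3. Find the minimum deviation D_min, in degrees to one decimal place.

cos²i = (1.76890 − 1)/3 = 0.25630; i = arccos(0.50626) = 59.585°.
sin r = sin 59.585°/1.330 = 0.64841; r = 40.422°.
D_min = 2·59.585° − 4·40.422° + 180° = 137.484°.

137.5°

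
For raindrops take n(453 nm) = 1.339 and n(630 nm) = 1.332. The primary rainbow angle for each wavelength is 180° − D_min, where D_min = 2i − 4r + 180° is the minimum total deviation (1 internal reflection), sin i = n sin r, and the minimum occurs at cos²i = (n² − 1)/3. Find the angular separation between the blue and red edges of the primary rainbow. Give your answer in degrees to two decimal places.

1.01°

At 453 nm (n = 1.339): cos²i = 0.26431 → i = 59.062°, r = 39.834°, D_min = 138.786°, rainbow angle = 41.214°.
At 630 nm (n = 1.332): cos²i = 0.25807 → i = 59.469°, r = 40.290°, D_min = 137.776°, rainbow angle = 42.224°.
Angular width = |41.214° − 42.224°| = 1.010°.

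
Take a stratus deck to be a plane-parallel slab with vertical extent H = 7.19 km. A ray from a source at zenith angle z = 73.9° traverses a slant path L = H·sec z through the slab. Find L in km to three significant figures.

25.9 km

sec z = 1/cos 73.9° = 3.6060.
L = 7.19 × 3.6060 = 25.927 km.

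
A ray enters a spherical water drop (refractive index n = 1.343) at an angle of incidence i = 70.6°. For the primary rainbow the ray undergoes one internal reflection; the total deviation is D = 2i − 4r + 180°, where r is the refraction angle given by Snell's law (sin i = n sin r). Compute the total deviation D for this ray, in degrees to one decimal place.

sin r = sin 70.6° / 1.343 = 0.9432/1.343 = 0.7023; r = 44.61°.
D = 2·70.6° − 4·44.61° + 180° = 141.20° − 178.46° + 180° = 142.74°.

142.7°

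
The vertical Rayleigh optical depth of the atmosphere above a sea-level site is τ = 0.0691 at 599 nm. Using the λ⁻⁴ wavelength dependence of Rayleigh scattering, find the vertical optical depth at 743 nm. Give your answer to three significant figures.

0.0292

τ(743 nm) = τ(599 nm) × (599/743)⁴ = 0.0691 × (0.8062)⁴ = 0.0691 × 0.4224 = 0.0292.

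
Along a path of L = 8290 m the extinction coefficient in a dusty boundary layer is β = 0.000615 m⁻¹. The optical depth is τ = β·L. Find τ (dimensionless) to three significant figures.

5.10

τ = β·L = 0.000615 × 8290 = 5.0983.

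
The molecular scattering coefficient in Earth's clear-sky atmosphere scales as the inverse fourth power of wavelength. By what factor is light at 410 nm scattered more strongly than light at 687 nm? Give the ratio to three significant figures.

7.88

Rayleigh scattering ∝ λ⁻⁴, so the ratio of coefficients is the inverse fourth power of the wavelength ratio.
σ(410)/σ(687) = (687/410)⁴ = (1.6756)⁴ = 7.883.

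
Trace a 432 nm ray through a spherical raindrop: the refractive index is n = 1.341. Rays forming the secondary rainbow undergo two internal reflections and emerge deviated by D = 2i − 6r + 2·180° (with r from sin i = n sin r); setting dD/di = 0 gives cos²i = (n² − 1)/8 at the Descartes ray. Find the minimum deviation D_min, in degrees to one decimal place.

cos²i = (1.79828 − 1)/8 = 0.09979; i = arccos(0.31589) = 71.586°.
sin r = sin 71.586°/1.341 = 0.70753; r = 45.034°.
D_min = 2·71.586° − 6·45.034° + 360° = 232.966°.

233.0°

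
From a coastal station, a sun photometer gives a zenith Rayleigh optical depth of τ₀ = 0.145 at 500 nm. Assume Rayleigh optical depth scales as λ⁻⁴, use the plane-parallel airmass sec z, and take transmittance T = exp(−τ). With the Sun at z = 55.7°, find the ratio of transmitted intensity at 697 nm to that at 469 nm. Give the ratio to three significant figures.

1.30

Airmass: sec 55.7° = 1.7745.
τ(697 nm) = 0.145 × (500/697)⁴ × 1.7745 = 0.145 × 0.2648 × 1.7745 = 0.0681.
τ(469 nm) = 0.145 × (500/469)⁴ × 1.7745 = 0.145 × 1.2918 × 1.7745 = 0.3324.
T(697)/T(469) = exp(τ_B − τ_A) = exp(0.2642) = 1.3024.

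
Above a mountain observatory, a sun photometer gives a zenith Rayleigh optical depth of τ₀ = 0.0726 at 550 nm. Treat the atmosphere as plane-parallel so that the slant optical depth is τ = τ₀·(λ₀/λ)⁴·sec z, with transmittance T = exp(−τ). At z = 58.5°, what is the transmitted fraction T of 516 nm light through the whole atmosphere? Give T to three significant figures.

sec 58.5° = 1.9139.
τ = 0.0726 × (550/516)⁴ × 1.9139 = 0.0726 × 1.2908 × 1.9139 = 0.1794.
T = exp(−0.1794) = 0.8358.

0.836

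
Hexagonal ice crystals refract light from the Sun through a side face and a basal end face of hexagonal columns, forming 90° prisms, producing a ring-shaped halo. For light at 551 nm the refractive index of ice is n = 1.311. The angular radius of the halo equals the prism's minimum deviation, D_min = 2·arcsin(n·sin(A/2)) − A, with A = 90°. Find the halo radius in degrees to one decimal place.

45.9°

n·sin(A/2) = 1.311 × sin 45° = 1.311 × 0.7071 = 0.9270.
D_min = 2·arcsin(0.9270) − 90° = 2 × 67.974° − 90° = 45.949°.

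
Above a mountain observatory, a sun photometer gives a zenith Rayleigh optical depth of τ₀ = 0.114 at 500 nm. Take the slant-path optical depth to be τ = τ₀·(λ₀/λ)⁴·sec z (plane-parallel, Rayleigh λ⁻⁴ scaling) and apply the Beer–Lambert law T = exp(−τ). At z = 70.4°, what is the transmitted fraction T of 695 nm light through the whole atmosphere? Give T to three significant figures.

sec 70.4° = 2.9811.
τ = 0.114 × (500/695)⁴ × 2.9811 = 0.114 × 0.2679 × 2.9811 = 0.0910.
T = exp(−0.0910) = 0.9130.

0.913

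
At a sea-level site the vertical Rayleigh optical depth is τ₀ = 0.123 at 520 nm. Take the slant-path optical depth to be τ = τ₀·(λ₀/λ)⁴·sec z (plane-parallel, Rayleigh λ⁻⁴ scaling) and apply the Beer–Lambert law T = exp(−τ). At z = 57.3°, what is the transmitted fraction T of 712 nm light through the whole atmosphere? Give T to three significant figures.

sec 57.3° = 1.8510.
τ = 0.123 × (520/712)⁴ × 1.8510 = 0.123 × 0.2845 × 1.8510 = 0.0648.
T = exp(−0.0648) = 0.9373.

0.937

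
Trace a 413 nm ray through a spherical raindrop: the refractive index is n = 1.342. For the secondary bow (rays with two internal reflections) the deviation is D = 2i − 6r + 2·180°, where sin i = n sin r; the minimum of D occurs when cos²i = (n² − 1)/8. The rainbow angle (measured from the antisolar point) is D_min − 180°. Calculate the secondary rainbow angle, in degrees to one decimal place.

cos²i = (1.80096 − 1)/8 = 0.10012; i = arccos(0.31642) = 71.554°.
sin r = sin 71.554°/1.342 = 0.70687; r = 44.981°.
D_min = 2·71.554° − 6·44.981° + 360° = 233.222°.
Rainbow angle = D_min − 180° = 53.222°.

53.2°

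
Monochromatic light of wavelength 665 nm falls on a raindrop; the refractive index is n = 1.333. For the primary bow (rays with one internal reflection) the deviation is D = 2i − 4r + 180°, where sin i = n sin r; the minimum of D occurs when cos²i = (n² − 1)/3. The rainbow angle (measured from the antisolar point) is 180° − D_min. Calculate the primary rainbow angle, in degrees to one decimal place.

cos²i = (1.77689 − 1)/3 = 0.25896; i = arccos(0.50888) = 59.410°.
sin r = sin 59.410°/1.333 = 0.64579; r = 40.225°.
D_min = 2·59.410° − 4·40.225° + 180° = 137.922°.
Rainbow angle = 180° − D_min = 42.078°.

42.1°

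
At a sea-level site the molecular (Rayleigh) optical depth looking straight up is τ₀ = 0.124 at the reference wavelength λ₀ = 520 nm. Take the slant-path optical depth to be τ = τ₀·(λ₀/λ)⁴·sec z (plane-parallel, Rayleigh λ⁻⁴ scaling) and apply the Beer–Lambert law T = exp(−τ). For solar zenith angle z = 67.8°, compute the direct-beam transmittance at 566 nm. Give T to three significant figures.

sec 67.8° = 2.6466.
τ = 0.124 × (520/566)⁴ × 2.6466 = 0.124 × 0.7124 × 2.6466 = 0.2338.
T = exp(−0.2338) = 0.7915.

0.792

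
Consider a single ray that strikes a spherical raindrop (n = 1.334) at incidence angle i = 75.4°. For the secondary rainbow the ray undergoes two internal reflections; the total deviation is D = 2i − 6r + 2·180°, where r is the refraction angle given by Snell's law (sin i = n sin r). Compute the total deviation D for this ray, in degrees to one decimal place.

sin r = sin 75.4° / 1.334 = 0.9677/1.334 = 0.7254; r = 46.50°.
D = 2·75.4° − 6·46.50° + 2·180° = 150.80° − 279.02° + 360° = 231.78°.

231.8°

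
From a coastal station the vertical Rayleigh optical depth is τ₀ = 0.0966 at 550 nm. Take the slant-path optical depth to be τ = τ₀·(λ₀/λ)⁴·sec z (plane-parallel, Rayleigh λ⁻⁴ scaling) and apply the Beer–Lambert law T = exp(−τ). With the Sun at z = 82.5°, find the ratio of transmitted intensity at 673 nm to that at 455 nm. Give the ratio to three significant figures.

Airmass: sec 82.5° = 7.6613.
τ(673 nm) = 0.0966 × (550/673)⁴ × 7.6613 = 0.0966 × 0.4461 × 7.6613 = 0.3301.
τ(455 nm) = 0.0966 × (550/455)⁴ × 7.6613 = 0.0966 × 2.1350 × 7.6613 = 1.5801.
T(673)/T(455) = exp(τ_B − τ_A) = exp(1.2500) = 3.4903.

3.49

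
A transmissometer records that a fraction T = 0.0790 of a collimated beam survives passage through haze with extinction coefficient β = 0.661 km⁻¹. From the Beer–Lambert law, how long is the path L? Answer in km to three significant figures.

3.84 km

Beer–Lambert: T = exp(−βL) ⇒ L = −ln(T)/β = −ln(0.0790)/0.661 = 2.5383/0.661 = 3.84 km.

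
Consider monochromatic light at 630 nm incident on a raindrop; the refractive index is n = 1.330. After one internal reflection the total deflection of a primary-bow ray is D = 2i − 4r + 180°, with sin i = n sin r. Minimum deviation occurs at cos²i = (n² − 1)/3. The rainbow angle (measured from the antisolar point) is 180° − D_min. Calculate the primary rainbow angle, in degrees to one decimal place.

cos²i = (1.76890 − 1)/3 = 0.25630; i = arccos(0.50626) = 59.585°.
sin r = sin 59.585°/1.330 = 0.64841; r = 40.422°.
D_min = 2·59.585° − 4·40.422° + 180° = 137.484°.
Rainbow angle = 180° − D_min = 42.516°.

42.5°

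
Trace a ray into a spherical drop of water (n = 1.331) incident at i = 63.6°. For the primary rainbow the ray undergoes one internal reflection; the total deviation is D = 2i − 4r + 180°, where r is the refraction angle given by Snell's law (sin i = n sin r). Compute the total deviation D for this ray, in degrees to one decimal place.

138.0°

sin r = sin 63.6° / 1.331 = 0.8957/1.331 = 0.6730; r = 42.30°.
D = 2·63.6° − 4·42.30° + 180° = 127.20° − 169.18° + 180° = 138.02°.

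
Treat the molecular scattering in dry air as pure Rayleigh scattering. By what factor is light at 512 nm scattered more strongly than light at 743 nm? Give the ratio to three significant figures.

4.43

Rayleigh scattering ∝ λ⁻⁴, so the ratio of coefficients is the inverse fourth power of the wavelength ratio.
σ(512)/σ(743) = (743/512)⁴ = (1.4512)⁴ = 4.435.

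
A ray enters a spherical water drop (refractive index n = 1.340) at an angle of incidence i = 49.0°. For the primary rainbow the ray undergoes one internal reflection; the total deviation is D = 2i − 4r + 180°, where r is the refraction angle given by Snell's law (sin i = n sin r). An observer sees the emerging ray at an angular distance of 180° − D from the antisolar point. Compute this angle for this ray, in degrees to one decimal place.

sin r = sin 49.0° / 1.340 = 0.7547/1.340 = 0.5632; r = 34.28°.
D = 2·49.0° − 4·34.28° + 180° = 98.00° − 137.11° + 180° = 140.89°.
Angle from antisolar point = 180° − D = 39.11°.

39.1°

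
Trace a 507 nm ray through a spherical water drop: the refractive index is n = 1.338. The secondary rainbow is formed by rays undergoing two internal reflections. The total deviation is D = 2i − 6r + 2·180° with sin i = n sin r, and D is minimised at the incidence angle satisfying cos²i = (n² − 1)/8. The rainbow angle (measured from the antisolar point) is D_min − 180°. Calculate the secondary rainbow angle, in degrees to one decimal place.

52.2°

cos²i = (1.79024 − 1)/8 = 0.09878; i = arccos(0.31429) = 71.682°.
sin r = sin 71.682°/1.338 = 0.70951; r = 45.195°.
D_min = 2·71.682° − 6·45.195° + 360° = 232.193°.
Rainbow angle = D_min − 180° = 52.193°.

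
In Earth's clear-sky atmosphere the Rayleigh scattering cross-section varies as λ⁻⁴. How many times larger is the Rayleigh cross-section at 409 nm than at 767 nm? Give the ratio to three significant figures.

Rayleigh scattering ∝ λ⁻⁴, so the ratio of coefficients is the inverse fourth power of the wavelength ratio.
σ(409)/σ(767) = (767/409)⁴ = (1.8753)⁴ = 12.37.

12.4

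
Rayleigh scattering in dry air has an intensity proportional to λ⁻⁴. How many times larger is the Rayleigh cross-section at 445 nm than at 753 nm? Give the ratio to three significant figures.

Rayleigh scattering ∝ λ⁻⁴, so the ratio of coefficients is the inverse fourth power of the wavelength ratio.
σ(445)/σ(753) = (753/445)⁴ = (1.6921)⁴ = 8.199.

8.20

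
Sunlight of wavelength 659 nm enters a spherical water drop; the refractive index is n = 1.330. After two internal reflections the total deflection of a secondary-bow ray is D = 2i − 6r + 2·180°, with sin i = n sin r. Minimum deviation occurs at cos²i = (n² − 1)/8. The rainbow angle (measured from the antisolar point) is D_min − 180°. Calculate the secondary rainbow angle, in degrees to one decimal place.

50.1°

cos²i = (1.76890 − 1)/8 = 0.09611; i = arccos(0.31002) = 71.940°.
sin r = sin 71.940°/1.330 = 0.71483; r = 45.630°.
D_min = 2·71.940° − 6·45.630° + 360° = 230.101°.
Rainbow angle = D_min − 180° = 50.101°.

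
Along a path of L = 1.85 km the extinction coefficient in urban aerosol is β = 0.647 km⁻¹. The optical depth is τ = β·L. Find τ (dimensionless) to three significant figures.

τ = β·L = 0.647 × 1.85 = 1.1970.

1.20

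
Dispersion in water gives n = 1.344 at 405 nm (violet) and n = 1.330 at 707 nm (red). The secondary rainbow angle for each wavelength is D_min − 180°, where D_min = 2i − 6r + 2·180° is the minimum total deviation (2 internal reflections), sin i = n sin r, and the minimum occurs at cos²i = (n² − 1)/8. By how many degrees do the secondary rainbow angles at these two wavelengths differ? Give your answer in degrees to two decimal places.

3.63°

At 405 nm (n = 1.344): cos²i = 0.10079 → i = 71.490°, r = 44.874°, D_min = 233.733°, rainbow angle = 53.733°.
At 707 nm (n = 1.330): cos²i = 0.09611 → i = 71.940°, r = 45.630°, D_min = 230.101°, rainbow angle = 50.101°.
Angular width = |53.733° − 50.101°| = 3.632°.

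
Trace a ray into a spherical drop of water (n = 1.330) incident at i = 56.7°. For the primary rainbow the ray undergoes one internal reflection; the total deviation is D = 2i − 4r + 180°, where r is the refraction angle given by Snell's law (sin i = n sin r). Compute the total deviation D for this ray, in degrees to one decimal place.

137.7°

sin r = sin 56.7° / 1.330 = 0.8358/1.330 = 0.6284; r = 38.93°.
D = 2·56.7° − 4·38.93° + 180° = 113.40° − 155.74° + 180° = 137.66°.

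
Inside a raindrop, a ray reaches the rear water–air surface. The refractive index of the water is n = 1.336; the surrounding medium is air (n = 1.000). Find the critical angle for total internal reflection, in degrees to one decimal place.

sin θ_c = n_air / n = 1.000 / 1.336 = 0.7485.
θ_c = arcsin(0.7485) = 48.46°.

48.5°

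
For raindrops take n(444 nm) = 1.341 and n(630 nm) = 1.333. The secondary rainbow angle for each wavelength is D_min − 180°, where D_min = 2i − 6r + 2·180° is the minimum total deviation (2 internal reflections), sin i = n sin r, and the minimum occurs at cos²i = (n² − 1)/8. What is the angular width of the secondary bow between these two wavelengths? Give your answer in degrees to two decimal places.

2.08°

At 444 nm (n = 1.341): cos²i = 0.09979 → i = 71.586°, r = 45.034°, D_min = 232.966°, rainbow angle = 52.966°.
At 630 nm (n = 1.333): cos²i = 0.09711 → i = 71.843°, r = 45.466°, D_min = 230.891°, rainbow angle = 50.891°.
Angular width = |52.966° − 50.891°| = 2.075°.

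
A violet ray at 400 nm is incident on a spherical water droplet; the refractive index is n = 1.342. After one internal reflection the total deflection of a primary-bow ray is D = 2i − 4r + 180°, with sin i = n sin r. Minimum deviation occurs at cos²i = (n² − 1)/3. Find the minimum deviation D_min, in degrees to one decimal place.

139.2°

cos²i = (1.80096 − 1)/3 = 0.26699; i = arccos(0.51671) = 58.888°.
sin r = sin 58.888°/1.342 = 0.63797; r = 39.641°.
D_min = 2·58.888° − 4·39.641° + 180° = 139.213°.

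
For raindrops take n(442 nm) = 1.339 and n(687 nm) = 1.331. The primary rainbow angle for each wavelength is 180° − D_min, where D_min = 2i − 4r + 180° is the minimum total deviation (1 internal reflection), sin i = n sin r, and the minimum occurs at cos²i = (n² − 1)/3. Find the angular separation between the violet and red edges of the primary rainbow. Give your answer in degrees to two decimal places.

At 442 nm (n = 1.339): cos²i = 0.26431 → i = 59.062°, r = 39.834°, D_min = 138.786°, rainbow angle = 41.214°.
At 687 nm (n = 1.331): cos²i = 0.25719 → i = 59.527°, r = 40.356°, D_min = 137.630°, rainbow angle = 42.370°.
Angular width = |41.214° − 42.370°| = 1.156°.

1.16°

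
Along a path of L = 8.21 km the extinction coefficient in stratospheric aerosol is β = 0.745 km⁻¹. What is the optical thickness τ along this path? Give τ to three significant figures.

6.12

τ = β·L = 0.745 × 8.21 = 6.1165.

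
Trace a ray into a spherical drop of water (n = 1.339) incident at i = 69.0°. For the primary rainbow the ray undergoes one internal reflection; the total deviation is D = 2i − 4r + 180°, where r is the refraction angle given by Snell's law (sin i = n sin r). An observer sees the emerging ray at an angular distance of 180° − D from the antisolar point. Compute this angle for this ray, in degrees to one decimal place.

38.8°

sin r = sin 69.0° / 1.339 = 0.9336/1.339 = 0.6972; r = 44.20°.
D = 2·69.0° − 4·44.20° + 180° = 138.00° − 176.82° + 180° = 141.18°.
Angle from antisolar point = 180° − D = 38.82°.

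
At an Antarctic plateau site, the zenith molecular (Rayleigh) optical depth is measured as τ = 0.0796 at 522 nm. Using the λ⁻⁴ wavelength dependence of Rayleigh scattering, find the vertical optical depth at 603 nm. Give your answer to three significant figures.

τ(603 nm) = τ(522 nm) × (522/603)⁴ = 0.0796 × (0.8657)⁴ = 0.0796 × 0.5616 = 0.0447.

0.0447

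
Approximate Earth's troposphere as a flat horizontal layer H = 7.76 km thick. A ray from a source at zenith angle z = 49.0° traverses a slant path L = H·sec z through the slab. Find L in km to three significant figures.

11.8 km

sec z = 1/cos 49.0° = 1.5243.
L = 7.76 × 1.5243 = 11.828 km.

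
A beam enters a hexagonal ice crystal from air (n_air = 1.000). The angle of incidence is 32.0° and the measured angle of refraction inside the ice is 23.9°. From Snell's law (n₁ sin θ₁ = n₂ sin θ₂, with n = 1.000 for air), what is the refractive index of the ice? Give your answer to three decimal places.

1.308

n = sin θ_i / sin θ_r = sin 32.0° / sin 23.9° = 0.5299 / 0.4051 = 1.3080.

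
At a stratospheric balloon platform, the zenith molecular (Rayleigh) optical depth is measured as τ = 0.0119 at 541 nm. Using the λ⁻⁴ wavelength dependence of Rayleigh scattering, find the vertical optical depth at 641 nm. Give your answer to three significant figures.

0.00604

τ(641 nm) = τ(541 nm) × (541/641)⁴ = 0.0119 × (0.8440)⁴ = 0.0119 × 0.5074 = 0.0060.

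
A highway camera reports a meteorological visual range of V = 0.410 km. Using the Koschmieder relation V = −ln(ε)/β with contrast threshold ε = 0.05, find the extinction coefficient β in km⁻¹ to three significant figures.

7.31 km⁻¹

β = −ln(0.05) / V = 2.996 / 0.410 = 7.3067 km⁻¹.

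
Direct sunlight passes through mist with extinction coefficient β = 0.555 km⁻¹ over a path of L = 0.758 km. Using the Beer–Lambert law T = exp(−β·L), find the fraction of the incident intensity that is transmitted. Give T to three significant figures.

τ = β·L = 0.555 × 0.758 = 0.4207.
T = exp(−0.4207) = 0.6566.

0.657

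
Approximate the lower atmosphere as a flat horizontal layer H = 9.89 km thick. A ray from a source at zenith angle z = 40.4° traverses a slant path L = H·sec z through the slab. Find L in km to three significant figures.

13.0 km

sec z = 1/cos 40.4° = 1.3131.
L = 9.89 × 1.3131 = 12.987 km.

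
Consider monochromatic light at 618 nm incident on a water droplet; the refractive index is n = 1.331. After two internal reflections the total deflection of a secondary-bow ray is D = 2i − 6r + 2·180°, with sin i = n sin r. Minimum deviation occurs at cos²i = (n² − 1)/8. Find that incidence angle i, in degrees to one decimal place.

71.9°

cos²i = (1.331² − 1)/8 = (1.77156 − 1)/8 = 0.09645.
cos i = 0.31056, so i = 71.907°.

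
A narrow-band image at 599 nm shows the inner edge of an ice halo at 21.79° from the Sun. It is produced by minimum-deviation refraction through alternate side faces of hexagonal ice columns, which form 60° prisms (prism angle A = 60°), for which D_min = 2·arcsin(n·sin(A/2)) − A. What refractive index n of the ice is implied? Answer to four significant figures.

Rearranging: n = sin((D_min + A)/2) / sin(A/2).
(D_min + A)/2 = (21.79° + 60°)/2 = 40.895°.
n = sin 40.895° / sin 30° = 0.6547 / 0.5000 = 1.3093.

1.309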